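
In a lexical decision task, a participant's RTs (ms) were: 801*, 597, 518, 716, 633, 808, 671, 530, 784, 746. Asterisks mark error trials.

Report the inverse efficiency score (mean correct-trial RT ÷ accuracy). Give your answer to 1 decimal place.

741.1 ms

Correct trials (n=9): 597, 518, 716, 633, 808, 671, 530, 784, 746
Mean correct RT = 6003/9 = 667.0000 ms
Proportion correct = 9/10
IES = 667.0000 / (9/10) = 741.111 ms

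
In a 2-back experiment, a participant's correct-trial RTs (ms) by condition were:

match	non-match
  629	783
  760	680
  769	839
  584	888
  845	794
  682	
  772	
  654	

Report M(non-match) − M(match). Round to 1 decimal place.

M(match) = 5695/8 = 711.875
M(non-match) = 3984/5 = 796.800
Difference = 796.800 − 711.875 = 84.925 ms

84.9 ms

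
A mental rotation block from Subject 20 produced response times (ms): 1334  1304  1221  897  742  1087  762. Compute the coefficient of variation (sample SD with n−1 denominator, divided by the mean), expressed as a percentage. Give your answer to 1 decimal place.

n = 7, Σ = 7347, M = 1049.5714
Σ(x−M)² = 376997.714; s = √(376997.714/6) = 250.6650
CV = 250.6650 / 1049.5714 = 0.23883 = 23.883%

23.9%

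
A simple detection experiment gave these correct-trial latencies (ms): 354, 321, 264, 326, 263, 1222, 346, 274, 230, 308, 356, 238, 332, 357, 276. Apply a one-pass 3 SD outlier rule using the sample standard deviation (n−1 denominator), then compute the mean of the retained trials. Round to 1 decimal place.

n = 15, ΣRT = 5467, M = 364.467
Σ(x−M)² = 814027.73; s = √(814027.73/14) = 241.132
Cutoffs: 364.467 ± 3·241.132 → [-358.9, 1087.9]
Outside: 1222 → excluded.
Retained (n=14): Σ = 4245, mean = 4245/14 = 303.214

303.2 ms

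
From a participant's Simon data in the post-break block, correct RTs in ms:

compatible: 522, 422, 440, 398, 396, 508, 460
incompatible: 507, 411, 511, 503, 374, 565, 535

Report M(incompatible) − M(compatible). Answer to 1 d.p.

M(compatible) = 3146/7 = 449.429
M(incompatible) = 3406/7 = 486.571
Difference = 486.571 − 449.429 = 37.143 ms

37.1 ms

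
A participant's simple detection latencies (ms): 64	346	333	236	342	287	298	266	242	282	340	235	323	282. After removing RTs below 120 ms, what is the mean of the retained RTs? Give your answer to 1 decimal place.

293.2 ms

Excluded: 64
Retained (n=13): Σ = 3812
Mean = 3812/13 = 293.2308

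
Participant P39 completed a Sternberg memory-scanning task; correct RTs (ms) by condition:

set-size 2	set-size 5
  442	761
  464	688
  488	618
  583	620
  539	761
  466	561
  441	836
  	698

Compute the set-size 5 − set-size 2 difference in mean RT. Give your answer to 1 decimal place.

203.9 ms

M(set-size 2) = 3423/7 = 489.000
M(set-size 5) = 5543/8 = 692.875
Difference = 692.875 − 489.000 = 203.875 ms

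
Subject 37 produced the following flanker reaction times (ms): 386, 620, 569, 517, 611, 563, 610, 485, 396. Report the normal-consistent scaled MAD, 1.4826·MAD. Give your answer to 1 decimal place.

Sorted: 386, 396, 485, 517, 563, 569, 610, 611, 620 → median = 563
|x − 563| sorted: 0, 6, 46, 47, 48, 57, 78, 167, 177 → MAD = 48
Robust SD ≈ 1.4826 × 48 = 71.165

71.2 ms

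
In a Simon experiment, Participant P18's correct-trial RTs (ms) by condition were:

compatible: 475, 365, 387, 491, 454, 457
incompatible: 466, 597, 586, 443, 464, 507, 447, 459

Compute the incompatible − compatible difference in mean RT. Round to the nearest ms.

58 ms

M(compatible) = 2629/6 = 438.167
M(incompatible) = 3969/8 = 496.125
Difference = 496.125 − 438.167 = 57.958 ms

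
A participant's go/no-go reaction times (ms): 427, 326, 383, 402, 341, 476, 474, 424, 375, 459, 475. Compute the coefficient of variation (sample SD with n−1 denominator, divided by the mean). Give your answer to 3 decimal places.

n = 11, Σ = 4562, M = 414.7273
Σ(x−M)² = 29152.182; s = √(29152.182/10) = 53.9928
CV = 53.9928 / 414.7273 = 0.13019

0.130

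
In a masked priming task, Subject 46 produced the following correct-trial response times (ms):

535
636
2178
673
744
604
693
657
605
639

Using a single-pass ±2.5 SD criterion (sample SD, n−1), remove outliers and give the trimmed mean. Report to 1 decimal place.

642.9 ms

n = 10, ΣRT = 7964, M = 796.400
Σ(x−M)² = 2149400.40; s = √(2149400.40/9) = 488.694
Cutoffs: 796.400 ± 2.5·488.694 → [-425.3, 2018.1]
Outside: 2178 → excluded.
Retained (n=9): Σ = 5786, mean = 5786/9 = 642.889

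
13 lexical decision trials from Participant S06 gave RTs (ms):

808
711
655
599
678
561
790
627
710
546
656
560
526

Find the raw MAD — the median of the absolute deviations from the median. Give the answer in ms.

56 ms

Sorted: 526, 546, 560, 561, 599, 627, 655, 656, 678, 710, 711, 790, 808 → median = 655
|x − 655|: 153, 56, 0, 56, 23, 94, 135, 28, 55, 109, 1, 95, 129
Sorted deviations: 0, 1, 23, 28, 55, 56, 56, 94, 95, 109, 129, 135, 153 → MAD = 56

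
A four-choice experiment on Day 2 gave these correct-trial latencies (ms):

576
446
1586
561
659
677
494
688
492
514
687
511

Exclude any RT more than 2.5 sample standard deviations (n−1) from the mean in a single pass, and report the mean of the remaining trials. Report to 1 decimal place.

573.2 ms

n = 12, ΣRT = 7891, M = 657.583
Σ(x−M)² = 1021158.92; s = √(1021158.92/11) = 304.684
Cutoffs: 657.583 ± 2.5·304.684 → [-104.1, 1419.3]
Outside: 1586 → excluded.
Retained (n=11): Σ = 6305, mean = 6305/11 = 573.182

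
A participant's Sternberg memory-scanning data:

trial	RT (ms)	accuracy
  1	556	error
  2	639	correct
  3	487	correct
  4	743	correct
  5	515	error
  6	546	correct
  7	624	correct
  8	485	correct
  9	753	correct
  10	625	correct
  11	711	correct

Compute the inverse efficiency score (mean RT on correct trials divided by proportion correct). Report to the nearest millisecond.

Correct trials (n=9): 639, 487, 743, 546, 624, 485, 753, 625, 711
Mean correct RT = 5613/9 = 623.6667 ms
Proportion correct = 9/11
IES = 623.6667 / (9/11) = 762.259 ms

762 ms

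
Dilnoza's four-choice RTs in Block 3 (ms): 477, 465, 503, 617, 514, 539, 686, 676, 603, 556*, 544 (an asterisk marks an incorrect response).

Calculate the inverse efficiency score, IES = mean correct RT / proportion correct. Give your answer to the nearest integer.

619 ms

Correct trials (n=10): 477, 465, 503, 617, 514, 539, 686, 676, 603, 544
Mean correct RT = 5624/10 = 562.4000 ms
Proportion correct = 10/11
IES = 562.4000 / (10/11) = 618.640 ms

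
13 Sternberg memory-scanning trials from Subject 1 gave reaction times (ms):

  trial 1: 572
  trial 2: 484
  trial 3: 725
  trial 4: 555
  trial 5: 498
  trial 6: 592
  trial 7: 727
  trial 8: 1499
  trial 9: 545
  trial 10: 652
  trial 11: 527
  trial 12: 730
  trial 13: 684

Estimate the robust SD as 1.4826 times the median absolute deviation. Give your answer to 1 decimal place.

136.4 ms

Sorted: 484, 498, 527, 545, 555, 572, 592, 652, 684, 725, 727, 730, 1499 → median = 592
|x − 592| sorted: 0, 20, 37, 47, 60, 65, 92, 94, 108, 133, 135, 138, 907 → MAD = 92
Robust SD ≈ 1.4826 × 92 = 136.399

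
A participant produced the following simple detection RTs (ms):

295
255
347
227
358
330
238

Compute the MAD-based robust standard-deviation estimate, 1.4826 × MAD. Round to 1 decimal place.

Sorted: 227, 238, 255, 295, 330, 347, 358 → median = 295
|x − 295| sorted: 0, 35, 40, 52, 57, 63, 68 → MAD = 52
Robust SD ≈ 1.4826 × 52 = 77.095

77.1 ms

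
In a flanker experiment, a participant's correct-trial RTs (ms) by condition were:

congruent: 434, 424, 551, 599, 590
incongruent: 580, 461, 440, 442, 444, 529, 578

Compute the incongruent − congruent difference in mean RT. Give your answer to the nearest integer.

-23 ms

M(congruent) = 2598/5 = 519.600
M(incongruent) = 3474/7 = 496.286
Difference = 496.286 − 519.600 = -23.314 ms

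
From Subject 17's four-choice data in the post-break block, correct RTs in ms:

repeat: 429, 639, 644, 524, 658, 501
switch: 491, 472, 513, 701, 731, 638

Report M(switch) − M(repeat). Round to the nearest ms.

25 ms

M(repeat) = 3395/6 = 565.833
M(switch) = 3546/6 = 591.000
Difference = 591.000 − 565.833 = 25.167 ms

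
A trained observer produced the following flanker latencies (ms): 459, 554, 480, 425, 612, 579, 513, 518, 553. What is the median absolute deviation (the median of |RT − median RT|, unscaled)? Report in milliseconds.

Sorted: 425, 459, 480, 513, 518, 553, 554, 579, 612 → median = 518
|x − 518|: 59, 36, 38, 93, 94, 61, 5, 0, 35
Sorted deviations: 0, 5, 35, 36, 38, 59, 61, 93, 94 → MAD = 38

38 ms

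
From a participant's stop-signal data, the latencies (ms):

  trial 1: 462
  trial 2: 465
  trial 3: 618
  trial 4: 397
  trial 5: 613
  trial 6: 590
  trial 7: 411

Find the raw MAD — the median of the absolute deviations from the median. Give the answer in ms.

68 ms

Sorted: 397, 411, 462, 465, 590, 613, 618 → median = 465
|x − 465|: 3, 0, 153, 68, 148, 125, 54
Sorted deviations: 0, 3, 54, 68, 125, 148, 153 → MAD = 68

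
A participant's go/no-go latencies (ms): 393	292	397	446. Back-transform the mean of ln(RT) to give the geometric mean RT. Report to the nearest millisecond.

378 ms

ln(RT): 5.9738, 5.6768, 5.9839, 6.1003
Mean ln(RT) = 23.7348/4 = 5.93370
Geometric mean = exp(5.93370) = 377.55 ms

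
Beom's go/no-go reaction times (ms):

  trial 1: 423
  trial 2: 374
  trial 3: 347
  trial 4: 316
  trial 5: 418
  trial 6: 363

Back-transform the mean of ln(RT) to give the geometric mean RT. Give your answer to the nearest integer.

ln(RT): 6.0474, 5.9243, 5.8493, 5.7557, 6.0355, 5.8944
Mean ln(RT) = 35.5066/6 = 5.91776
Geometric mean = exp(5.91776) = 371.58 ms

372 ms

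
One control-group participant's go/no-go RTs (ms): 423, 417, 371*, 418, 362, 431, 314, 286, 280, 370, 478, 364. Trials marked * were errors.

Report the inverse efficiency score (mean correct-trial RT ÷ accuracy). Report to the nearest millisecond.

411 ms

Correct trials (n=11): 423, 417, 418, 362, 431, 314, 286, 280, 370, 478, 364
Mean correct RT = 4143/11 = 376.6364 ms
Proportion correct = 11/12
IES = 376.6364 / (11/12) = 410.876 ms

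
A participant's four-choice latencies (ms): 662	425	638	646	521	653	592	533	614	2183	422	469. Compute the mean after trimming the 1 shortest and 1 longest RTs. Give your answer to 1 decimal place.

575.3 ms

Sorted: 422, 425, 469, 521, 533, 592, 614, 638, 646, 653, 662, 2183
Drop lowest 1 (422) and highest 1 (2183)
Remaining (n=10): Σ = 5753, mean = 5753/10 = 575.300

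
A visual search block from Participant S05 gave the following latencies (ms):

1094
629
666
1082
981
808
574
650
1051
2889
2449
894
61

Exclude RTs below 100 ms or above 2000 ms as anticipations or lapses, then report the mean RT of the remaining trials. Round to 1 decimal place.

842.9 ms

Excluded: 61, 2449, 2889
Retained (n=10): Σ = 8429
Mean = 8429/10 = 842.9000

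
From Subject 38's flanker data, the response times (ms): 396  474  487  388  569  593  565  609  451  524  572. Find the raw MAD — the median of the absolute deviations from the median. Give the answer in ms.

50 ms

Sorted: 388, 396, 451, 474, 487, 524, 565, 569, 572, 593, 609 → median = 524
|x − 524|: 128, 50, 37, 136, 45, 69, 41, 85, 73, 0, 48
Sorted deviations: 0, 37, 41, 45, 48, 50, 69, 73, 85, 128, 136 → MAD = 50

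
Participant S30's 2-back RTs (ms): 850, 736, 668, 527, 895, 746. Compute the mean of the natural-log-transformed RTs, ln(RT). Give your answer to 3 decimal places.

ln(RT): 6.7452, 6.6012, 6.5043, 6.2672, 6.7968, 6.6147
Σ ln(RT) = 39.5295
Mean = 39.5295/6 = 6.58825

6.588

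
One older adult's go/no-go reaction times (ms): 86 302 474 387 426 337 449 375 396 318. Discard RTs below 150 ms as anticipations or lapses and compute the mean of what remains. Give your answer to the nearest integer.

Excluded: 86
Retained (n=9): Σ = 3464
Mean = 3464/9 = 384.8889

385 ms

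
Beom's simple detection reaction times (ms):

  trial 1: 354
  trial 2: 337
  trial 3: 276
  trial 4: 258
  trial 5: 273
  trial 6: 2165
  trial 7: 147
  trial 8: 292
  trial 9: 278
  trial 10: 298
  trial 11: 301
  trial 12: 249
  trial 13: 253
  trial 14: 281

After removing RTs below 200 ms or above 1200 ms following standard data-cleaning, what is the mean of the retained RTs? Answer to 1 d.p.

Excluded: 147, 2165
Retained (n=12): Σ = 3450
Mean = 3450/12 = 287.5000

287.5 ms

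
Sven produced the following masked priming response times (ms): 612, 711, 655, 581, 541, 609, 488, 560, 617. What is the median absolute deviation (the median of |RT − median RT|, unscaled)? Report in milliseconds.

46 ms

Sorted: 488, 541, 560, 581, 609, 612, 617, 655, 711 → median = 609
|x − 609|: 3, 102, 46, 28, 68, 0, 121, 49, 8
Sorted deviations: 0, 3, 8, 28, 46, 49, 68, 102, 121 → MAD = 46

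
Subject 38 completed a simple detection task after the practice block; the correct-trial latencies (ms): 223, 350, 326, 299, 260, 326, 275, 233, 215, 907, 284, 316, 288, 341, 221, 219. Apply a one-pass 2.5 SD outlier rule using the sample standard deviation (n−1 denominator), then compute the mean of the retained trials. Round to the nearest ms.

n = 16, ΣRT = 5083, M = 317.688
Σ(x−M)² = 402303.44; s = √(402303.44/15) = 163.769
Cutoffs: 317.688 ± 2.5·163.769 → [-91.7, 727.1]
Outside: 907 → excluded.
Retained (n=15): Σ = 4176, mean = 4176/15 = 278.400

278 ms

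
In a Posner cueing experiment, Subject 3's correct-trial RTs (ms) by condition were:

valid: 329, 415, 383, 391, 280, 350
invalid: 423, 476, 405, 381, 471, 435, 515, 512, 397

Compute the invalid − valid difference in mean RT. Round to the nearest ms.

M(valid) = 2148/6 = 358.000
M(invalid) = 4015/9 = 446.111
Difference = 446.111 − 358.000 = 88.111 ms

88 ms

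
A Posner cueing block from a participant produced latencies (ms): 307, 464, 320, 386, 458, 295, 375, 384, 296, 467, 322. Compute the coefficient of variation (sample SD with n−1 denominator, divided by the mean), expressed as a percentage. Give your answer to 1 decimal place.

18.4%

n = 11, Σ = 4074, M = 370.3636
Σ(x−M)² = 46338.545; s = √(46338.545/10) = 68.0724
CV = 68.0724 / 370.3636 = 0.18380 = 18.380%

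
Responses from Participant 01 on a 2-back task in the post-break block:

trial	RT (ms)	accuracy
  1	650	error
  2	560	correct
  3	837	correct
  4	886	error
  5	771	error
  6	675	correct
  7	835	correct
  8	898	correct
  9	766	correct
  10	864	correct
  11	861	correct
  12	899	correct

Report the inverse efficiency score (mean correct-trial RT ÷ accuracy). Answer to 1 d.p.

Correct trials (n=9): 560, 837, 675, 835, 898, 766, 864, 861, 899
Mean correct RT = 7195/9 = 799.4444 ms
Proportion correct = 9/12
IES = 799.4444 / (9/12) = 1065.926 ms

1065.9 ms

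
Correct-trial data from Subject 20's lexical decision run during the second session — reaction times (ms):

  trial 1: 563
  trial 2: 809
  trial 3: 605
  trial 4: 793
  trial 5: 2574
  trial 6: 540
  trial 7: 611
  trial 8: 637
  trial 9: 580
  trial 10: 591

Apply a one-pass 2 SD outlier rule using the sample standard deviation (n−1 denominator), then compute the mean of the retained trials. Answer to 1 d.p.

n = 10, ΣRT = 8303, M = 830.300
Σ(x−M)² = 3454190.10; s = √(3454190.10/9) = 619.515
Cutoffs: 830.300 ± 2·619.515 → [-408.7, 2069.3]
Outside: 2574 → excluded.
Retained (n=9): Σ = 5729, mean = 5729/9 = 636.556

636.6 ms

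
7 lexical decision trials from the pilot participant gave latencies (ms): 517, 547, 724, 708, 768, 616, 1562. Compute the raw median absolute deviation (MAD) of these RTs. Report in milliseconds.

Sorted: 517, 547, 616, 708, 724, 768, 1562 → median = 708
|x − 708|: 191, 161, 16, 0, 60, 92, 854
Sorted deviations: 0, 16, 60, 92, 161, 191, 854 → MAD = 92

92 ms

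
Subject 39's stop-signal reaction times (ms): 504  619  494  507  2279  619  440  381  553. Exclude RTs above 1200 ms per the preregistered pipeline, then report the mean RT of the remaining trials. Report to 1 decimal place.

Excluded: 2279
Retained (n=8): Σ = 4117
Mean = 4117/8 = 514.6250

514.6 ms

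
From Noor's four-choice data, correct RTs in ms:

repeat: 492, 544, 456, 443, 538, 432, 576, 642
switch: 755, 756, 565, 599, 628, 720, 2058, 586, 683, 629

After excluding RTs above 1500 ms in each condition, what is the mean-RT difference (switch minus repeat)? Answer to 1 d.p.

switch: exclude 2058
M(repeat) = 4123/8 = 515.375
M(switch) = 5921/9 = 657.889
Difference = 657.889 − 515.375 = 142.514 ms

142.5 ms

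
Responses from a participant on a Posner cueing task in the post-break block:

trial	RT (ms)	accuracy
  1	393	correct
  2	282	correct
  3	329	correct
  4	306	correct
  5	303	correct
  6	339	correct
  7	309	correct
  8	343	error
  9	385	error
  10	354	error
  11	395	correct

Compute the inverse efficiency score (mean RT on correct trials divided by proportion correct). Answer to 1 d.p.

456.5 ms

Correct trials (n=8): 393, 282, 329, 306, 303, 339, 309, 395
Mean correct RT = 2656/8 = 332.0000 ms
Proportion correct = 8/11
IES = 332.0000 / (8/11) = 456.500 ms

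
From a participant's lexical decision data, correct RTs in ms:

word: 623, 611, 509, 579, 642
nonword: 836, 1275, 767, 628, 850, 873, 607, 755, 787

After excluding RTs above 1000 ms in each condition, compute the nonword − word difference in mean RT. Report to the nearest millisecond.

nonword: exclude 1275
M(word) = 2964/5 = 592.800
M(nonword) = 6103/8 = 762.875
Difference = 762.875 − 592.800 = 170.075 ms

170 ms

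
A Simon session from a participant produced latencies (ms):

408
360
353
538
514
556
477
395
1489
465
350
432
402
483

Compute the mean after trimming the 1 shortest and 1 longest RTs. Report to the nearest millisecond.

449 ms

Sorted: 350, 353, 360, 395, 402, 408, 432, 465, 477, 483, 514, 538, 556, 1489
Drop lowest 1 (350) and highest 1 (1489)
Remaining (n=12): Σ = 5383, mean = 5383/12 = 448.583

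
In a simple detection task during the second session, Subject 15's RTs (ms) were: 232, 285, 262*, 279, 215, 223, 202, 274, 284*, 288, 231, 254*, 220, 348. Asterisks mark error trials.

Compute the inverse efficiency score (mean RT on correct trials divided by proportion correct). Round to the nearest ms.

Correct trials (n=11): 232, 285, 279, 215, 223, 202, 274, 288, 231, 220, 348
Mean correct RT = 2797/11 = 254.2727 ms
Proportion correct = 11/14
IES = 254.2727 / (11/14) = 323.620 ms

324 ms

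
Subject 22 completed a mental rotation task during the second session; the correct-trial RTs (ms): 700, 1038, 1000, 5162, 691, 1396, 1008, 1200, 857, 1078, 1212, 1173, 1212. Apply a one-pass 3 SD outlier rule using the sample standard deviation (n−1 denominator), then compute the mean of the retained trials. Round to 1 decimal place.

n = 13, ΣRT = 17727, M = 1363.615
Σ(x−M)² = 16133589.08; s = √(16133589.08/12) = 1159.511
Cutoffs: 1363.615 ± 3·1159.511 → [-2114.9, 4842.1]
Outside: 5162 → excluded.
Retained (n=12): Σ = 12565, mean = 12565/12 = 1047.083

1047.1 ms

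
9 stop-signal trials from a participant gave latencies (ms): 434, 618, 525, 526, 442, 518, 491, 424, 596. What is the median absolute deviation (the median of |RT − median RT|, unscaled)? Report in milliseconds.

76 ms

Sorted: 424, 434, 442, 491, 518, 525, 526, 596, 618 → median = 518
|x − 518|: 84, 100, 7, 8, 76, 0, 27, 94, 78
Sorted deviations: 0, 7, 8, 27, 76, 78, 84, 94, 100 → MAD = 76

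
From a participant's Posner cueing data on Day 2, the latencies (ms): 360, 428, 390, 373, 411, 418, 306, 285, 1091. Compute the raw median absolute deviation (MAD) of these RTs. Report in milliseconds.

Sorted: 285, 306, 360, 373, 390, 411, 418, 428, 1091 → median = 390
|x − 390|: 30, 38, 0, 17, 21, 28, 84, 105, 701
Sorted deviations: 0, 17, 21, 28, 30, 38, 84, 105, 701 → MAD = 30

30 ms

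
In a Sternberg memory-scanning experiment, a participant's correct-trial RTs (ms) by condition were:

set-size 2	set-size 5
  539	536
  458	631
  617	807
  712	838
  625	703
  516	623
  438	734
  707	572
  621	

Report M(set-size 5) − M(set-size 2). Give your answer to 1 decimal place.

M(set-size 2) = 5233/9 = 581.444
M(set-size 5) = 5444/8 = 680.500
Difference = 680.500 − 581.444 = 99.056 ms

99.1 ms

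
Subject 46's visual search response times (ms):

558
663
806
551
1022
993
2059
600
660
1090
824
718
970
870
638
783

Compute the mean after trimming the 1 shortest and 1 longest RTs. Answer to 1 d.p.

Sorted: 551, 558, 600, 638, 660, 663, 718, 783, 806, 824, 870, 970, 993, 1022, 1090, 2059
Drop lowest 1 (551) and highest 1 (2059)
Remaining (n=14): Σ = 11195, mean = 11195/14 = 799.643

799.6 ms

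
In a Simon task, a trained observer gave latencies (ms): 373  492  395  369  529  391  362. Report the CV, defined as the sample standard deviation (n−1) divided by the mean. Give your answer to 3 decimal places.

n = 7, Σ = 2911, M = 415.8571
Σ(x−M)² = 26584.857; s = √(26584.857/6) = 66.5643
CV = 66.5643 / 415.8571 = 0.16007

0.160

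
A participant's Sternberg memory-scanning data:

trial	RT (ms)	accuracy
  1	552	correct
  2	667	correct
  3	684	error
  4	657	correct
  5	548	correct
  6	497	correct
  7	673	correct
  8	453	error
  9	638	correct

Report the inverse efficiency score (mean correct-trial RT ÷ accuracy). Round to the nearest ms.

777 ms

Correct trials (n=7): 552, 667, 657, 548, 497, 673, 638
Mean correct RT = 4232/7 = 604.5714 ms
Proportion correct = 7/9
IES = 604.5714 / (7/9) = 777.306 ms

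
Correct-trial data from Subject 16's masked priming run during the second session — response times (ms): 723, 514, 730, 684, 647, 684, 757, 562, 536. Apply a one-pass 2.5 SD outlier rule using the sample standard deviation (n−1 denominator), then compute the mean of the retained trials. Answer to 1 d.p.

648.6 ms

n = 9, ΣRT = 5837, M = 648.556
Σ(x−M)² = 64716.22; s = √(64716.22/8) = 89.942
Cutoffs: 648.556 ± 2.5·89.942 → [423.7, 873.4]
No RTs fall outside the cutoffs; all 9 retained. Mean = 5837/9 = 648.556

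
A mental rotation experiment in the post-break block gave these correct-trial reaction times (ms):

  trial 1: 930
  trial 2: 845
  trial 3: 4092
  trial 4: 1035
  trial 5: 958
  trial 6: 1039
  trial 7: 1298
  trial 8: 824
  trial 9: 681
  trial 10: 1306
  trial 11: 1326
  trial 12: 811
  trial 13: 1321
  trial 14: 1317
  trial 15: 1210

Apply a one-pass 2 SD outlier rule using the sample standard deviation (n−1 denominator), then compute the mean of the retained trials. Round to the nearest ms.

n = 15, ΣRT = 18993, M = 1266.200
Σ(x−M)² = 9235766.40; s = √(9235766.40/14) = 812.218
Cutoffs: 1266.200 ± 2·812.218 → [-358.2, 2890.6]
Outside: 4092 → excluded.
Retained (n=14): Σ = 14901, mean = 14901/14 = 1064.357

1064 ms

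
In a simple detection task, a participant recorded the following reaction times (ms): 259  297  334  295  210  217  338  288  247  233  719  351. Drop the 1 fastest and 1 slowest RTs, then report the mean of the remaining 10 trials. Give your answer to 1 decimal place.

285.9 ms

Sorted: 210, 217, 233, 247, 259, 288, 295, 297, 334, 338, 351, 719
Drop lowest 1 (210) and highest 1 (719)
Remaining (n=10): Σ = 2859, mean = 2859/10 = 285.900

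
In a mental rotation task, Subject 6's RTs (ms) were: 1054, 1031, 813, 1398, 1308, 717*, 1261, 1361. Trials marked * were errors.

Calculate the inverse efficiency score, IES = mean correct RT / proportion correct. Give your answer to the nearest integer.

Correct trials (n=7): 1054, 1031, 813, 1398, 1308, 1261, 1361
Mean correct RT = 8226/7 = 1175.1429 ms
Proportion correct = 7/8
IES = 1175.1429 / (7/8) = 1343.020 ms

1343 ms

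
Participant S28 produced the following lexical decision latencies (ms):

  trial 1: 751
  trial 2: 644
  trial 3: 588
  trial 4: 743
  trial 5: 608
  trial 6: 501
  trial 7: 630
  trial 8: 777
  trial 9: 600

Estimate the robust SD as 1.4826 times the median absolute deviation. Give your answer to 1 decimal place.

62.3 ms

Sorted: 501, 588, 600, 608, 630, 644, 743, 751, 777 → median = 630
|x − 630| sorted: 0, 14, 22, 30, 42, 113, 121, 129, 147 → MAD = 42
Robust SD ≈ 1.4826 × 42 = 62.269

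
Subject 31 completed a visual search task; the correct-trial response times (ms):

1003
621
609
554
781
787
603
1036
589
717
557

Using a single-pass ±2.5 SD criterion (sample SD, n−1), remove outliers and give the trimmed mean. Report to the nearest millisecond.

n = 11, ΣRT = 7857, M = 714.273
Σ(x−M)² = 294900.18; s = √(294900.18/10) = 171.727
Cutoffs: 714.273 ± 2.5·171.727 → [285.0, 1143.6]
No RTs fall outside the cutoffs; all 11 retained. Mean = 7857/11 = 714.273

714 ms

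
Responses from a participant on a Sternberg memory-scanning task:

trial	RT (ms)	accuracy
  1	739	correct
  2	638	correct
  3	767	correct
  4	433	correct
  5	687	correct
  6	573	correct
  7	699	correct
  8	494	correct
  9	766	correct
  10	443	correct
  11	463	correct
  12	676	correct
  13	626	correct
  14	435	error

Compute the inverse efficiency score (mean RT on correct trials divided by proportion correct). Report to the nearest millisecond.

Correct trials (n=13): 739, 638, 767, 433, 687, 573, 699, 494, 766, 443, 463, 676, 626
Mean correct RT = 8004/13 = 615.6923 ms
Proportion correct = 13/14
IES = 615.6923 / (13/14) = 663.053 ms

663 ms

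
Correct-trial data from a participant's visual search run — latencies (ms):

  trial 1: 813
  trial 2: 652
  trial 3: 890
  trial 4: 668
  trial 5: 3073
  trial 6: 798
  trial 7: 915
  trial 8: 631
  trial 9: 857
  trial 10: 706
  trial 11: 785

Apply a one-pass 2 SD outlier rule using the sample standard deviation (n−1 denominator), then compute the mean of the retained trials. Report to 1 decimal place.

n = 11, ΣRT = 10788, M = 980.727
Σ(x−M)² = 4908940.18; s = √(4908940.18/10) = 700.638
Cutoffs: 980.727 ± 2·700.638 → [-420.5, 2382.0]
Outside: 3073 → excluded.
Retained (n=10): Σ = 7715, mean = 7715/10 = 771.500

771.5 ms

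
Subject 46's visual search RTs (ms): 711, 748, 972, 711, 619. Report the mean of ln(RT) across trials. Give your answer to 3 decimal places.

ln(RT): 6.5667, 6.6174, 6.8794, 6.5667, 6.4281
Σ ln(RT) = 33.0582
Mean = 33.0582/5 = 6.61164

6.612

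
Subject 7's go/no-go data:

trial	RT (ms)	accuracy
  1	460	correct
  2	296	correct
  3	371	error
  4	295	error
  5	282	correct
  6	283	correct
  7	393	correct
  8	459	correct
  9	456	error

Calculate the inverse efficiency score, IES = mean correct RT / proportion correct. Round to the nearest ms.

Correct trials (n=6): 460, 296, 282, 283, 393, 459
Mean correct RT = 2173/6 = 362.1667 ms
Proportion correct = 6/9
IES = 362.1667 / (6/9) = 543.250 ms

543 ms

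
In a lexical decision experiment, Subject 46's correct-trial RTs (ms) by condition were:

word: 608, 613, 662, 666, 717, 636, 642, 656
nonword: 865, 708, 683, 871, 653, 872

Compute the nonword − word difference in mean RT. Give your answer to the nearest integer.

M(word) = 5200/8 = 650.000
M(nonword) = 4652/6 = 775.333
Difference = 775.333 − 650.000 = 125.333 ms

125 ms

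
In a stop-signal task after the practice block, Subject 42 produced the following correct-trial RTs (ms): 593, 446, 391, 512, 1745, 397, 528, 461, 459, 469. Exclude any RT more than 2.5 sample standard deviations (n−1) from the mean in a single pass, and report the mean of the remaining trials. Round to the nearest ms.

473 ms

n = 10, ΣRT = 6001, M = 600.100
Σ(x−M)² = 1488970.90; s = √(1488970.90/9) = 406.745
Cutoffs: 600.100 ± 2.5·406.745 → [-416.8, 1617.0]
Outside: 1745 → excluded.
Retained (n=9): Σ = 4256, mean = 4256/9 = 472.889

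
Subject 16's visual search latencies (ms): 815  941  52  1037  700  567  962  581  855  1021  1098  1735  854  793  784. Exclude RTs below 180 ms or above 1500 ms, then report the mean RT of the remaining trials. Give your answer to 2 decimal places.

846.77 ms

Excluded: 52, 1735
Retained (n=13): Σ = 11008
Mean = 11008/13 = 846.7692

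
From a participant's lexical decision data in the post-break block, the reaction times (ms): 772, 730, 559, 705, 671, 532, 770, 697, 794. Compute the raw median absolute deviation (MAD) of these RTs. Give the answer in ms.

65 ms

Sorted: 532, 559, 671, 697, 705, 730, 770, 772, 794 → median = 705
|x − 705|: 67, 25, 146, 0, 34, 173, 65, 8, 89
Sorted deviations: 0, 8, 25, 34, 65, 67, 89, 146, 173 → MAD = 65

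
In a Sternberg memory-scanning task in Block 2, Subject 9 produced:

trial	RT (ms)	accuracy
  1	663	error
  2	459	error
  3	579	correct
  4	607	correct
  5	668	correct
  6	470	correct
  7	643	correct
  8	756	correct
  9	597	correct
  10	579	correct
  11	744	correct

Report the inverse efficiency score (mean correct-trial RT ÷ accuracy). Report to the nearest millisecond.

Correct trials (n=9): 579, 607, 668, 470, 643, 756, 597, 579, 744
Mean correct RT = 5643/9 = 627.0000 ms
Proportion correct = 9/11
IES = 627.0000 / (9/11) = 766.333 ms

766 ms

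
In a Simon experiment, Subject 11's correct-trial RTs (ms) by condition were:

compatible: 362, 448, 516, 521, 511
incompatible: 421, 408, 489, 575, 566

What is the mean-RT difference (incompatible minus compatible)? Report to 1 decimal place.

M(compatible) = 2358/5 = 471.600
M(incompatible) = 2459/5 = 491.800
Difference = 491.800 − 471.600 = 20.200 ms

20.2 ms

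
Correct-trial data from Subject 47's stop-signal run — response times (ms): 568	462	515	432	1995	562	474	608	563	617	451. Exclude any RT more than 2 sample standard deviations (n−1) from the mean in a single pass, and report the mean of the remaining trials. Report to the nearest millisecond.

n = 11, ΣRT = 7247, M = 658.818
Σ(x−M)² = 2004729.64; s = √(2004729.64/10) = 447.742
Cutoffs: 658.818 ± 2·447.742 → [-236.7, 1554.3]
Outside: 1995 → excluded.
Retained (n=10): Σ = 5252, mean = 5252/10 = 525.200

525 ms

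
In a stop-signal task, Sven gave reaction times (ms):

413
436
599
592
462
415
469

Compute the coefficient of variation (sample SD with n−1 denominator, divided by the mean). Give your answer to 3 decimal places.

0.164

n = 7, Σ = 3386, M = 483.7143
Σ(x−M)² = 37703.429; s = √(37703.429/6) = 79.2711
CV = 79.2711 / 483.7143 = 0.16388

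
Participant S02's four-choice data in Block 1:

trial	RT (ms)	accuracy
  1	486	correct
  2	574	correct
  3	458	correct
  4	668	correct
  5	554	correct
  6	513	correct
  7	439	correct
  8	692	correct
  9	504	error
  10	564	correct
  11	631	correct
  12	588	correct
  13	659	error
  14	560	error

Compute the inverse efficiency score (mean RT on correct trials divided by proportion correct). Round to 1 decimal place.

713.5 ms

Correct trials (n=11): 486, 574, 458, 668, 554, 513, 439, 692, 564, 631, 588
Mean correct RT = 6167/11 = 560.6364 ms
Proportion correct = 11/14
IES = 560.6364 / (11/14) = 713.537 ms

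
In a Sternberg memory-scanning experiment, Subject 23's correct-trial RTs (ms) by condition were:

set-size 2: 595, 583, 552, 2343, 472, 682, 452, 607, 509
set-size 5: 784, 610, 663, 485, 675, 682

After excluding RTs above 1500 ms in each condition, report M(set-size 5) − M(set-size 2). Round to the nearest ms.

set-size 2: exclude 2343
M(set-size 2) = 4452/8 = 556.500
M(set-size 5) = 3899/6 = 649.833
Difference = 649.833 − 556.500 = 93.333 ms

93 ms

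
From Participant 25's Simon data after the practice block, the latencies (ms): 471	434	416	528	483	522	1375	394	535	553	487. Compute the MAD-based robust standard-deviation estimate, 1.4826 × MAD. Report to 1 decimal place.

71.2 ms

Sorted: 394, 416, 434, 471, 483, 487, 522, 528, 535, 553, 1375 → median = 487
|x − 487| sorted: 0, 4, 16, 35, 41, 48, 53, 66, 71, 93, 888 → MAD = 48
Robust SD ≈ 1.4826 × 48 = 71.165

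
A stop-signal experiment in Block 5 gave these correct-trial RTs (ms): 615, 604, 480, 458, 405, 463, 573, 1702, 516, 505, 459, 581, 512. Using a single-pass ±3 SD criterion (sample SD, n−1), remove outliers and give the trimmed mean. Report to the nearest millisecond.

n = 13, ΣRT = 7873, M = 605.615
Σ(x−M)² = 1350389.08; s = √(1350389.08/12) = 335.459
Cutoffs: 605.615 ± 3·335.459 → [-400.8, 1612.0]
Outside: 1702 → excluded.
Retained (n=12): Σ = 6171, mean = 6171/12 = 514.250

514 ms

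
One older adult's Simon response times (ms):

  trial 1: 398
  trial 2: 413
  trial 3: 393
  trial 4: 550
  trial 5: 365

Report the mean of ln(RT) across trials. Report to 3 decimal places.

ln(RT): 5.9865, 6.0234, 5.9738, 6.3099, 5.8999
Σ ln(RT) = 30.1935
Mean = 30.1935/5 = 6.03870

6.039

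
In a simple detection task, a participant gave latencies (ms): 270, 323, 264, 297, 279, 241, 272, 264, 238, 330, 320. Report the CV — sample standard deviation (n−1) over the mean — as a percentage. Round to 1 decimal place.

11.3%

n = 11, Σ = 3098, M = 281.6364
Σ(x−M)² = 10170.545; s = √(10170.545/10) = 31.8913
CV = 31.8913 / 281.6364 = 0.11324 = 11.324%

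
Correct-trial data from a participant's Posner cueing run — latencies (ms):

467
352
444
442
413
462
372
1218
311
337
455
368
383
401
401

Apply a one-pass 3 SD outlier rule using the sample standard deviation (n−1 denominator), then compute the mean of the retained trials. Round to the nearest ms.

n = 15, ΣRT = 6826, M = 455.067
Σ(x−M)² = 655158.93; s = √(655158.93/14) = 216.326
Cutoffs: 455.067 ± 3·216.326 → [-193.9, 1104.0]
Outside: 1218 → excluded.
Retained (n=14): Σ = 5608, mean = 5608/14 = 400.571

401 ms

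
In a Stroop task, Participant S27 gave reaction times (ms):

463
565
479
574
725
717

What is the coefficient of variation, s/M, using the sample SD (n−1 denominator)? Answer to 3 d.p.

n = 6, Σ = 3523, M = 587.1667
Σ(x−M)² = 63636.833; s = √(63636.833/5) = 112.8156
CV = 112.8156 / 587.1667 = 0.19214

0.192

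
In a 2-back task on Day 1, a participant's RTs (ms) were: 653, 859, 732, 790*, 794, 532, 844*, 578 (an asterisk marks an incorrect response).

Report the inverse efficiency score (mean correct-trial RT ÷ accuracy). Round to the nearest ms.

Correct trials (n=6): 653, 859, 732, 794, 532, 578
Mean correct RT = 4148/6 = 691.3333 ms
Proportion correct = 6/8
IES = 691.3333 / (6/8) = 921.778 ms

922 ms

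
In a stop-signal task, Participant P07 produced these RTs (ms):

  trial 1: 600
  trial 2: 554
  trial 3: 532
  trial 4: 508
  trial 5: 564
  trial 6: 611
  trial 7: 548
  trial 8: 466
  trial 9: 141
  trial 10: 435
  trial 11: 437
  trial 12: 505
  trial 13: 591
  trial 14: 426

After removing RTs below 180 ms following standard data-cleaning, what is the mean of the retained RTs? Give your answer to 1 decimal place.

521.3 ms

Excluded: 141
Retained (n=13): Σ = 6777
Mean = 6777/13 = 521.3077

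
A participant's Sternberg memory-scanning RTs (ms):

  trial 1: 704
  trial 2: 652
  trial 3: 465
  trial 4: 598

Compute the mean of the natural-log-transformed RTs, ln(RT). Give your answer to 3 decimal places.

ln(RT): 6.5568, 6.4800, 6.1420, 6.3936
Σ ln(RT) = 25.5725
Mean = 25.5725/4 = 6.39311

6.393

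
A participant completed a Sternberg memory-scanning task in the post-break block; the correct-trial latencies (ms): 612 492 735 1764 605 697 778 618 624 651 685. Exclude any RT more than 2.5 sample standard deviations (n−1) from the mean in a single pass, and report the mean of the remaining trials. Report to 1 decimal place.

n = 11, ΣRT = 8261, M = 751.000
Σ(x−M)² = 1185962.00; s = √(1185962.00/10) = 344.378
Cutoffs: 751.000 ± 2.5·344.378 → [-109.9, 1611.9]
Outside: 1764 → excluded.
Retained (n=10): Σ = 6497, mean = 6497/10 = 649.700

649.7 ms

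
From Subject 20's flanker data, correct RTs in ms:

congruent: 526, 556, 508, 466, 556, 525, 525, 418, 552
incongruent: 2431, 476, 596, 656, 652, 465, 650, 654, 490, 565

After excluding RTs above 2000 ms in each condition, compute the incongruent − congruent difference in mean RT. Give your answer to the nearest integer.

64 ms

incongruent: exclude 2431
M(congruent) = 4632/9 = 514.667
M(incongruent) = 5204/9 = 578.222
Difference = 578.222 − 514.667 = 63.556 ms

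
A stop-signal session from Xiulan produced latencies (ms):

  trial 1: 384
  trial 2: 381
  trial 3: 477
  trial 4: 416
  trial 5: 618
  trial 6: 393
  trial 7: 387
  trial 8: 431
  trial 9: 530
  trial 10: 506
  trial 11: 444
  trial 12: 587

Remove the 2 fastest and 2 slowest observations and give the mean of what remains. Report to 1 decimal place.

Sorted: 381, 384, 387, 393, 416, 431, 444, 477, 506, 530, 587, 618
Drop lowest 2 (381, 384) and highest 2 (587, 618)
Remaining (n=8): Σ = 3584, mean = 3584/8 = 448.000

448.0 ms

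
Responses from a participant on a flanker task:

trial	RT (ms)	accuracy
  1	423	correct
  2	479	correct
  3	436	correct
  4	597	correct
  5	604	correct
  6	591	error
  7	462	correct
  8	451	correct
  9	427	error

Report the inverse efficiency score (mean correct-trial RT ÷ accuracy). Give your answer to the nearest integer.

Correct trials (n=7): 423, 479, 436, 597, 604, 462, 451
Mean correct RT = 3452/7 = 493.1429 ms
Proportion correct = 7/9
IES = 493.1429 / (7/9) = 634.041 ms

634 ms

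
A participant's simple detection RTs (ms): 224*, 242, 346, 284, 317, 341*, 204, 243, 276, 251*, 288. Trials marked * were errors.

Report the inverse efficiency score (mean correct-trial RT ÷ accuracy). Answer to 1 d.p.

Correct trials (n=8): 242, 346, 284, 317, 204, 243, 276, 288
Mean correct RT = 2200/8 = 275.0000 ms
Proportion correct = 8/11
IES = 275.0000 / (8/11) = 378.125 ms

378.1 ms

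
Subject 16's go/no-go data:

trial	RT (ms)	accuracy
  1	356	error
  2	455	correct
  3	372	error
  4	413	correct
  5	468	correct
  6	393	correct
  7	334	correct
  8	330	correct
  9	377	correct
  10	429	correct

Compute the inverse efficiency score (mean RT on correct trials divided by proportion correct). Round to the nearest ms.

500 ms

Correct trials (n=8): 455, 413, 468, 393, 334, 330, 377, 429
Mean correct RT = 3199/8 = 399.8750 ms
Proportion correct = 8/10
IES = 399.8750 / (8/10) = 499.844 ms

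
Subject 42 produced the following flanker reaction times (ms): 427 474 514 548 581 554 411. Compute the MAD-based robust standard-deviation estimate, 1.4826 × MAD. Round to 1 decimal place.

59.3 ms

Sorted: 411, 427, 474, 514, 548, 554, 581 → median = 514
|x − 514| sorted: 0, 34, 40, 40, 67, 87, 103 → MAD = 40
Robust SD ≈ 1.4826 × 40 = 59.304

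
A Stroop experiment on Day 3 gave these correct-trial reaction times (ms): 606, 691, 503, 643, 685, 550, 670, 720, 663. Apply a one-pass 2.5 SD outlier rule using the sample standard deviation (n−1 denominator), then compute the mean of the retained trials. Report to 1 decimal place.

636.8 ms

n = 9, ΣRT = 5731, M = 636.778
Σ(x−M)² = 40395.56; s = √(40395.56/8) = 71.059
Cutoffs: 636.778 ± 2.5·71.059 → [459.1, 814.4]
No RTs fall outside the cutoffs; all 9 retained. Mean = 5731/9 = 636.778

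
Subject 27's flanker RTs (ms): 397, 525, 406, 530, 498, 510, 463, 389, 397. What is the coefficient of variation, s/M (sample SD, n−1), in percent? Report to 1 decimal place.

n = 9, Σ = 4115, M = 457.2222
Σ(x−M)² = 28903.556; s = √(28903.556/8) = 60.1078
CV = 60.1078 / 457.2222 = 0.13146 = 13.146%

13.1%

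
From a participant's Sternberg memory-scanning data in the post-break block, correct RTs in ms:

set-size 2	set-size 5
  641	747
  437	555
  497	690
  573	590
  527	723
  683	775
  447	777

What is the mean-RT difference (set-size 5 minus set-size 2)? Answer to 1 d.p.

150.3 ms

M(set-size 2) = 3805/7 = 543.571
M(set-size 5) = 4857/7 = 693.857
Difference = 693.857 − 543.571 = 150.286 ms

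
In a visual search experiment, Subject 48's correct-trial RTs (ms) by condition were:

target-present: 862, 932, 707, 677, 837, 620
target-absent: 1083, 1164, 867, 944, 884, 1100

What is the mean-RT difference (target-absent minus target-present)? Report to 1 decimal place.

M(target-present) = 4635/6 = 772.500
M(target-absent) = 6042/6 = 1007.000
Difference = 1007.000 − 772.500 = 234.500 ms

234.5 ms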